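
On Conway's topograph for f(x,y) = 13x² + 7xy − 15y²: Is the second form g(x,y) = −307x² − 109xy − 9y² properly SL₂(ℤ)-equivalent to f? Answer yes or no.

D₁ = 829, D₂ = 829
river cycle of f (length 38): (-15, 23, 5), (5, 27, -5), (-5, 23, 15), (15, 7, -13), (-13, 19, 9), (9, 17, -15), (-15, 13, 11), (11, 9, -17), (-17, 25, 3), (3, 23, -25), … (28 more)
river cycle of g (length 38): (-9, 19, 13), (13, 7, -15), (-15, 23, 5), (5, 27, -5), (-5, 23, 15), (15, 7, -13), (-13, 19, 9), (9, 17, -15), (-15, 13, 11), (11, 9, -17), … (28 more)
cycles coincide ⇒ equivalent

yes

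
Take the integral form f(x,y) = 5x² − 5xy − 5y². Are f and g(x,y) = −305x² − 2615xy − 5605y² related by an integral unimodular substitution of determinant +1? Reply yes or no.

D₁ = 125, D₂ = 125
river cycle of f (length 2): (-5, 5, 5), (5, 5, -5)
river cycle of g (length 2): (-5, 5, 5), (5, 5, -5)
cycles coincide ⇒ equivalent

yes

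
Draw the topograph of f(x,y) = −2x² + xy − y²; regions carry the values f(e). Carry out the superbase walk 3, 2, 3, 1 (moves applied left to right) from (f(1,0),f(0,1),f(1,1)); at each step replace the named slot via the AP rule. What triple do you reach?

start (-2,-1,-2) = (f(1,0),f(0,1),f(1,1))
replace slot 3: 2·((-2)+(-1)) − (-2) = -4 → (-2,-1,-4)
replace slot 2: 2·((-2)+(-4)) − (-1) = -11 → (-2,-11,-4)
replace slot 3: 2·((-2)+(-11)) − (-4) = -22 → (-2,-11,-22)
replace slot 1: 2·((-11)+(-22)) − (-2) = -64 → (-64,-11,-22)

-64,-11,-22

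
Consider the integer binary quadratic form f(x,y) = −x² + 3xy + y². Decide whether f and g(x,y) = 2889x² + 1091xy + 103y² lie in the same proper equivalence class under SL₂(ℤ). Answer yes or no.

D₁ = 13, D₂ = 13
river cycle of f (length 2): (1, 3, -1), (-1, 3, 1)
river cycle of g (length 2): (1, 3, -1), (-1, 3, 1)
cycles coincide ⇒ equivalent

yes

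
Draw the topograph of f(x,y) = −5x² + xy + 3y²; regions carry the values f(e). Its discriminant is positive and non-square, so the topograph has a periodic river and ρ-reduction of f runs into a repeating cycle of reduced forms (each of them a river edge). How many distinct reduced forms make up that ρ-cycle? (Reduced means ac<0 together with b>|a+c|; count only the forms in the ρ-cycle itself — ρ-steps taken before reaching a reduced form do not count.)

D = 61, ⌊√D⌋ = 7
descent: ρ → (3,5,-3)  [lands on river]
river: ρ → (-3,7,1)
river: ρ → (1,7,-3)
river: ρ → (-3,5,3)
river: ρ → (3,7,-1)
river: ρ → (-1,7,3)
ρ-cycle length = 6 (tail of 1 descent step not counted)

6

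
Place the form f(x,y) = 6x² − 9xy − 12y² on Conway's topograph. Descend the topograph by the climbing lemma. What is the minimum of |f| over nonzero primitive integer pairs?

descent: ρ → (-12,9,6)  [lands on river]
river: ρ → (6,15,-6)
river: ρ → (-6,9,12)
river: ρ → (12,15,-3)
river: ρ → (-3,15,12)
river: ρ → (12,9,-6)
river: ρ → (-6,15,6)
river: ρ → (6,9,-12)
river: ρ → (-12,15,3)
river: ρ → (3,15,-12)
closes: descent 1, river 10
min |a| on river = 3

3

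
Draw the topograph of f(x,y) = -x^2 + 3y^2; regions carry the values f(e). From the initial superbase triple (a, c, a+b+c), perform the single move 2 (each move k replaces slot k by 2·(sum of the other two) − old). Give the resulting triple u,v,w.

start (-1,3,2) = (f(1,0),f(0,1),f(1,1))
replace slot 2: 2·((-1)+2) − 3 = -1 → (-1,-1,2)

-1,-1,2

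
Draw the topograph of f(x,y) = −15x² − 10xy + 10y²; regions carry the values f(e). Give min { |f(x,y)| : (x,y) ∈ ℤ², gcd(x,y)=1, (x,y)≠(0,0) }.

descent: ρ → (10,10,-15)  [lands on river]
river: ρ → (-15,20,5)
river: ρ → (5,20,-15)
river: ρ → (-15,10,10)
closes: descent 1, river 4
min |a| on river = 5

5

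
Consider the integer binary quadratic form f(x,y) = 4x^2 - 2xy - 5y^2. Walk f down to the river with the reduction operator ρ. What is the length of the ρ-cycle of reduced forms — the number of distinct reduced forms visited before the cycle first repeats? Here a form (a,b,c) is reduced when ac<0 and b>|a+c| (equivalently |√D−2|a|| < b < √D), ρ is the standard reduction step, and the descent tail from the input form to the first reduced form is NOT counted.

D = 84, ⌊√D⌋ = 9
descent: ρ → (-5,2,4)  [lands on river]
river: ρ → (4,6,-3)
river: ρ → (-3,6,4)
river: ρ → (4,2,-5)
river: ρ → (-5,8,1)
river: ρ → (1,8,-5)
ρ-cycle length = 6 (tail of 1 descent step not counted)

6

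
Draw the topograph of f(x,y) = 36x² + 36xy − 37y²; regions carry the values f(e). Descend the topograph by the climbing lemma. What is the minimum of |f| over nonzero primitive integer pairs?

river: ρ → (-37,38,35)
river: ρ → (35,32,-40)
river: ρ → (-40,48,27)
river: ρ → (27,60,-28)
river: ρ → (-28,52,35)
river: ρ → (35,18,-45)
river: ρ → (-45,72,8)
river: ρ → (8,72,-45)
river: ρ → (-45,18,35)
river: ρ → (35,52,-28)
river: ρ → (-28,60,27)
river: ρ → (27,48,-40)
river: ρ → (-40,32,35)
river: ρ → (35,38,-37)
river: ρ → (-37,36,36)
river: ρ → (36,36,-37)
closes: descent 0, river 16
min |a| on river = 8

8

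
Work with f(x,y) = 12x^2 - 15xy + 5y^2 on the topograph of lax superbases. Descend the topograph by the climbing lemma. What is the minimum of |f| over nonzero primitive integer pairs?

translate: b→9 (≡-15 mod 24), so (12,-15,5)→(12,9,2)
flip: (12,9,2)→(2,-9,12)
translate: b→-1 (≡-9 mod 4), so (2,-9,12)→(2,-1,2)
flip: (2,-1,2)→(2,1,2)
reduced (well bottom): (2,1,2) with a≤c, −a<b≤a
well minimum = a = 2

2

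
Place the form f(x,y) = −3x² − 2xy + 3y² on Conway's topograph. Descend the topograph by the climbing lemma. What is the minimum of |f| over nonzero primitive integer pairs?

descent: ρ → (3,2,-3)  [lands on river]
river: ρ → (-3,4,2)
river: ρ → (2,4,-3)
river: ρ → (-3,2,3)
river: ρ → (3,4,-2)
river: ρ → (-2,4,3)
closes: descent 1, river 6
min |a| on river = 2

2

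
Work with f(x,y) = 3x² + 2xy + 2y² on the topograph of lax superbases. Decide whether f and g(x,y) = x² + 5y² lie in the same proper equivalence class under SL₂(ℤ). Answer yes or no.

D₁ = -20, D₂ = -20
f: flip: (3,2,2)→(2,-2,3)
f: translate: b→2 (≡-2 mod 4), so (2,-2,3)→(2,2,3)
f: reduced (well bottom): (2,2,3) with a≤c, −a<b≤a
g: reduced (well bottom): (1,0,5) with a≤c, −a<b≤a
reduced forms (2, 2, 3) vs (1, 0, 5) ⇒ inequivalent

no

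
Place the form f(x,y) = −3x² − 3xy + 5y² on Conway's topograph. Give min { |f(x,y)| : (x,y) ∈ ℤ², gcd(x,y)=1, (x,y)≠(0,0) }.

descent: ρ → (5,3,-3)  [lands on river]
river: ρ → (-3,3,5)
river: ρ → (5,7,-1)
river: ρ → (-1,7,5)
closes: descent 1, river 4
min |a| on river = 1

1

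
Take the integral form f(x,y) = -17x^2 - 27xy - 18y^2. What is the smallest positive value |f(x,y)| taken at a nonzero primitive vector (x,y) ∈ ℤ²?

translate: b→-7 (≡27 mod 34), so (17,27,18)→(17,-7,8)
flip: (17,-7,8)→(8,7,17)
reduced (well bottom): (8,7,17) with a≤c, −a<b≤a
well minimum |f| = |-8| = 8 (negative-definite)

8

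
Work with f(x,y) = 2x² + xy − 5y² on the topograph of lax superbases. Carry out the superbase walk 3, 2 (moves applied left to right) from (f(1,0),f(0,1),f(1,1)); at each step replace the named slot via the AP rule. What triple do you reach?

start (2,-5,-2) = (f(1,0),f(0,1),f(1,1))
replace slot 3: 2·(2+(-5)) − (-2) = -4 → (2,-5,-4)
replace slot 2: 2·(2+(-4)) − (-5) = 1 → (2,1,-4)

2,1,-4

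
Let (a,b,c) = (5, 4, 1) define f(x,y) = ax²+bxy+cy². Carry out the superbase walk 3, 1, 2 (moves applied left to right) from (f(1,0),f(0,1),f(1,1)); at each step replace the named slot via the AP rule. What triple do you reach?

start (5,1,10) = (f(1,0),f(0,1),f(1,1))
replace slot 3: 2·(5+1) − 10 = 2 → (5,1,2)
replace slot 1: 2·(1+2) − 5 = 1 → (1,1,2)
replace slot 2: 2·(1+2) − 1 = 5 → (1,5,2)

1,5,2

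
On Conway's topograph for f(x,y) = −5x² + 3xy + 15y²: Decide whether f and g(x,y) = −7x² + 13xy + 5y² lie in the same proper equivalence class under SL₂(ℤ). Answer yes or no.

D₁ = 309, D₂ = 309
river cycle of f (length 6): (-5, 13, 7), (7, 15, -3), (-3, 15, 7), (7, 13, -5), (-5, 17, 1), (1, 17, -5)
river cycle of g (length 6): (5, 17, -1), (-1, 17, 5), (5, 13, -7), (-7, 15, 3), (3, 15, -7), (-7, 13, 5)
cycles differ ⇒ inequivalent

no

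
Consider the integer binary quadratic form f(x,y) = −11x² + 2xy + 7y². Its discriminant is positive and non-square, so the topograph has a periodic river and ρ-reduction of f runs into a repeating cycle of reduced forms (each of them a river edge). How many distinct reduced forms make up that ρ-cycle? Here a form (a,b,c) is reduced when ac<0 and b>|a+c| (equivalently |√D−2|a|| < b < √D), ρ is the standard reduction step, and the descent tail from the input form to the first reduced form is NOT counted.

D = 312, ⌊√D⌋ = 17
descent: ρ → (7,12,-6)  [lands on river]
river: ρ → (-6,12,7)
river: ρ → (7,16,-2)
river: ρ → (-2,16,7)
ρ-cycle length = 4 (tail of 1 descent step not counted)

4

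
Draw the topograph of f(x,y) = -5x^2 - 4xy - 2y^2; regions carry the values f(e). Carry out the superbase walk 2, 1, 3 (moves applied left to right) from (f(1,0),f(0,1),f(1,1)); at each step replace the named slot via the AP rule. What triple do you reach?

start (-5,-2,-11) = (f(1,0),f(0,1),f(1,1))
replace slot 2: 2·((-5)+(-11)) − (-2) = -30 → (-5,-30,-11)
replace slot 1: 2·((-30)+(-11)) − (-5) = -77 → (-77,-30,-11)
replace slot 3: 2·((-77)+(-30)) − (-11) = -203 → (-77,-30,-203)

-77,-30,-203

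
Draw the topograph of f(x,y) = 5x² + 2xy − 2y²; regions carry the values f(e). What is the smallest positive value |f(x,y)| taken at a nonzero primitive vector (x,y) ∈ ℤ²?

descent: ρ → (-2,6,1)  [lands on river]
river: ρ → (1,6,-2)
closes: descent 1, river 2
min |a| on river = 1

1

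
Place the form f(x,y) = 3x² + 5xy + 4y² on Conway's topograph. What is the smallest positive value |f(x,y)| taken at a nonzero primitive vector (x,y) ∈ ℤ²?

translate: b→-1 (≡5 mod 6), so (3,5,4)→(3,-1,2)
flip: (3,-1,2)→(2,1,3)
reduced (well bottom): (2,1,3) with a≤c, −a<b≤a
well minimum = a = 2

2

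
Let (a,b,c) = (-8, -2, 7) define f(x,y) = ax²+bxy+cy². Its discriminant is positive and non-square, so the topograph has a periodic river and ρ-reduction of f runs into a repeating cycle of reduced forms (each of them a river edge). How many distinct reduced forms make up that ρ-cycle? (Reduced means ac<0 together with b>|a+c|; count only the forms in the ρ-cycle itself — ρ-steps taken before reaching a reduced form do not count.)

D = 228, ⌊√D⌋ = 15
descent: ρ → (7,2,-8)  [lands on river]
river: ρ → (-8,14,1)
river: ρ → (1,14,-8)
river: ρ → (-8,2,7)
river: ρ → (7,12,-3)
river: ρ → (-3,12,7)
ρ-cycle length = 6 (tail of 1 descent step not counted)

6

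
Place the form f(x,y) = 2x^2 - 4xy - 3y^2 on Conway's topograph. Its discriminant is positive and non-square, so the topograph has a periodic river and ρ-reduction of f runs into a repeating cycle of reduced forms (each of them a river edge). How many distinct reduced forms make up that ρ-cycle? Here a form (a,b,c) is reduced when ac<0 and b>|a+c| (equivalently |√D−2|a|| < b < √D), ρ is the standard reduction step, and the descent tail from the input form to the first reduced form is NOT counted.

D = 40, ⌊√D⌋ = 6
descent: ρ → (-3,4,2)  [lands on river]
river: ρ → (2,4,-3)
river: ρ → (-3,2,3)
river: ρ → (3,4,-2)
river: ρ → (-2,4,3)
river: ρ → (3,2,-3)
ρ-cycle length = 6 (tail of 1 descent step not counted)

6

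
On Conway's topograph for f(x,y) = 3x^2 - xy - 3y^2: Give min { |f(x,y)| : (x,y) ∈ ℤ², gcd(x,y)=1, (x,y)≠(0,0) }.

descent: ρ → (-3,1,3)  [lands on river]
river: ρ → (3,5,-1)
river: ρ → (-1,5,3)
river: ρ → (3,1,-3)
river: ρ → (-3,5,1)
river: ρ → (1,5,-3)
closes: descent 1, river 6
min |a| on river = 1

1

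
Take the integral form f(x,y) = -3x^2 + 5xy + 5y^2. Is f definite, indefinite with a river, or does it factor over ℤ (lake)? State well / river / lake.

D = b²−4ac = 5² − 4·(-3)·5 = 85
D > 0 non-square ⇒ indefinite ⇒ periodic river

river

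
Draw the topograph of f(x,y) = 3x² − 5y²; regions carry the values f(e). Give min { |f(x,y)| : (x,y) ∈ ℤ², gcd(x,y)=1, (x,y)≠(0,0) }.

descent: ρ → (-5,0,3)
descent: ρ → (3,6,-2)  [lands on river]
river: ρ → (-2,6,3)
closes: descent 2, river 2
min |a| on river = 2

2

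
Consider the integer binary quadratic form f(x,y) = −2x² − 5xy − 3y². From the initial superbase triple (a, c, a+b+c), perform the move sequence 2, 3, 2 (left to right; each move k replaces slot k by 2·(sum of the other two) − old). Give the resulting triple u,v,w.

start (-2,-3,-10) = (f(1,0),f(0,1),f(1,1))
replace slot 2: 2·((-2)+(-10)) − (-3) = -21 → (-2,-21,-10)
replace slot 3: 2·((-2)+(-21)) − (-10) = -36 → (-2,-21,-36)
replace slot 2: 2·((-2)+(-36)) − (-21) = -55 → (-2,-55,-36)

-2,-55,-36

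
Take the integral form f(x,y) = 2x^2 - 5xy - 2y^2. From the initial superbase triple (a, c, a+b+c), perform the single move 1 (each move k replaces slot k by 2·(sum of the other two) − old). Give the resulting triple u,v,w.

start (2,-2,-5) = (f(1,0),f(0,1),f(1,1))
replace slot 1: 2·((-2)+(-5)) − 2 = -16 → (-16,-2,-5)

-16,-2,-5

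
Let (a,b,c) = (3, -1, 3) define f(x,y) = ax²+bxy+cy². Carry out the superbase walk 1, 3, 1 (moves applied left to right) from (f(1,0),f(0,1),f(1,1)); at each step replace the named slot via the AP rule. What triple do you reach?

start (3,3,5) = (f(1,0),f(0,1),f(1,1))
replace slot 1: 2·(3+5) − 3 = 13 → (13,3,5)
replace slot 3: 2·(13+3) − 5 = 27 → (13,3,27)
replace slot 1: 2·(3+27) − 13 = 47 → (47,3,27)

47,3,27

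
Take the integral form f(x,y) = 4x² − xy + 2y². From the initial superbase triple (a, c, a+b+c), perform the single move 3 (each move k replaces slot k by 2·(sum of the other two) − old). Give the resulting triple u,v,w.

start (4,2,5) = (f(1,0),f(0,1),f(1,1))
replace slot 3: 2·(4+2) − 5 = 7 → (4,2,7)

4,2,7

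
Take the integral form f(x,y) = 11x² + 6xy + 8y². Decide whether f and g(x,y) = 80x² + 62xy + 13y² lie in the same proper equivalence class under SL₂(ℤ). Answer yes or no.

D₁ = -316, D₂ = -316
f: flip: (11,6,8)→(8,-6,11)
f: reduced (well bottom): (8,-6,11) with a≤c, −a<b≤a
g: flip: (80,62,13)→(13,-62,80)
g: translate: b→-10 (≡-62 mod 26), so (13,-62,80)→(13,-10,8)
g: flip: (13,-10,8)→(8,10,13)
g: translate: b→-6 (≡10 mod 16), so (8,10,13)→(8,-6,11)
g: reduced (well bottom): (8,-6,11) with a≤c, −a<b≤a
reduced forms (8, -6, 11) vs (8, -6, 11) ⇒ equivalent

yes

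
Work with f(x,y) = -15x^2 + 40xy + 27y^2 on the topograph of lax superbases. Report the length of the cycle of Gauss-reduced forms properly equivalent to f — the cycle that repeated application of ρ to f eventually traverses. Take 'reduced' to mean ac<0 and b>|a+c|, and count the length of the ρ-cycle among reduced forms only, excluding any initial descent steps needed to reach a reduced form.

D = 3220, ⌊√D⌋ = 56
river: ρ → (27,14,-28)
river: ρ → (-28,42,13)
river: ρ → (13,36,-37)
river: ρ → (-37,38,12)
river: ρ → (12,34,-43)
river: ρ → (-43,52,3)
river: ρ → (3,56,-7)
river: ρ → (-7,56,3)
river: ρ → (3,52,-43)
river: ρ → (-43,34,12)
river: ρ → (12,38,-37)
river: ρ → (-37,36,13)
river: ρ → (13,42,-28)
river: ρ → (-28,14,27)
river: ρ → (27,40,-15)
river: ρ → (-15,50,12)
river: ρ → (12,46,-23)
river: ρ → (-23,46,12)
river: ρ → (12,50,-15)
river: ρ → (-15,40,27)
ρ-cycle length = 20 (tail of 0 descent steps not counted)

20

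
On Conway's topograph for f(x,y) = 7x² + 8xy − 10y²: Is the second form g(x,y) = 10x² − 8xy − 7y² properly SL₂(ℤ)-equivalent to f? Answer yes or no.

D₁ = 344, D₂ = 344
river cycle of f (length 10): (-10, 12, 5), (5, 18, -1), (-1, 18, 5), (5, 12, -10), (-10, 8, 7), (7, 6, -11), (-11, 16, 2), (2, 16, -11), (-11, 6, 7), (7, 8, -10)
river cycle of g (length 10): (-7, 8, 10), (10, 12, -5), (-5, 18, 1), (1, 18, -5), (-5, 12, 10), (10, 8, -7), (-7, 6, 11), (11, 16, -2), (-2, 16, 11), (11, 6, -7)
cycles differ ⇒ inequivalent

no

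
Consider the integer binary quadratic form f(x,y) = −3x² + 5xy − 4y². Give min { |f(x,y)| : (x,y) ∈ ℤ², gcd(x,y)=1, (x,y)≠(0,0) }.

translate: b→1 (≡-5 mod 6), so (3,-5,4)→(3,1,2)
flip: (3,1,2)→(2,-1,3)
reduced (well bottom): (2,-1,3) with a≤c, −a<b≤a
well minimum |f| = |-2| = 2 (negative-definite)

2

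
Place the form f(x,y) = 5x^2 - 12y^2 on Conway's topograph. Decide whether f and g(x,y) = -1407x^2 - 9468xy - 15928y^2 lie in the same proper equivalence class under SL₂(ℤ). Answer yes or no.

D₁ = 240, D₂ = 240
river cycle of f (length 6): (5, 10, -7), (-7, 4, 8), (8, 12, -3), (-3, 12, 8), (8, 4, -7), (-7, 10, 5)
river cycle of g (length 6): (5, 10, -7), (-7, 4, 8), (8, 12, -3), (-3, 12, 8), (8, 4, -7), (-7, 10, 5)
cycles coincide ⇒ equivalent

yes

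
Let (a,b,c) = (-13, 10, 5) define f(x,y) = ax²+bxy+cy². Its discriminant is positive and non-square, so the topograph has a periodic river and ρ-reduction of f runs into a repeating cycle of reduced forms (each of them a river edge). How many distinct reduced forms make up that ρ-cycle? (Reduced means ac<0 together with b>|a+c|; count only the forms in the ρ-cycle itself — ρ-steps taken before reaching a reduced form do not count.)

D = 360, ⌊√D⌋ = 18
river: ρ → (5,10,-13)
river: ρ → (-13,16,2)
river: ρ → (2,16,-13)
river: ρ → (-13,10,5)
ρ-cycle length = 4 (tail of 0 descent steps not counted)

4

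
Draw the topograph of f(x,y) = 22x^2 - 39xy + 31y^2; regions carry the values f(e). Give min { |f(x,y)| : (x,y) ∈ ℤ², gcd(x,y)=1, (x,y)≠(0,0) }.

translate: b→5 (≡-39 mod 44), so (22,-39,31)→(22,5,14)
flip: (22,5,14)→(14,-5,22)
reduced (well bottom): (14,-5,22) with a≤c, −a<b≤a
well minimum = a = 14

14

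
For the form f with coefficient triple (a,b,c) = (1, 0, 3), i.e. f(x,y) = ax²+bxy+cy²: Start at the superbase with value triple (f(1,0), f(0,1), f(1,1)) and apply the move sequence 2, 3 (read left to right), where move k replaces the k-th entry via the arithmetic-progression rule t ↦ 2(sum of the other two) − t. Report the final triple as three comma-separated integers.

start (1,3,4) = (f(1,0),f(0,1),f(1,1))
replace slot 2: 2·(1+4) − 3 = 7 → (1,7,4)
replace slot 3: 2·(1+7) − 4 = 12 → (1,7,12)

1,7,12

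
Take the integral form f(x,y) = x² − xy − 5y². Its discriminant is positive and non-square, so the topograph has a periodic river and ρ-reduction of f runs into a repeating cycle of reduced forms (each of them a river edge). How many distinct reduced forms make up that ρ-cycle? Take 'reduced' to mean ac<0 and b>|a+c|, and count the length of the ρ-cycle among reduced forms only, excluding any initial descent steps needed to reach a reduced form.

D = 21, ⌊√D⌋ = 4
descent: ρ → (-5,1,1)
descent: ρ → (1,3,-3)  [lands on river]
river: ρ → (-3,3,1)
ρ-cycle length = 2 (tail of 2 descent steps not counted)

2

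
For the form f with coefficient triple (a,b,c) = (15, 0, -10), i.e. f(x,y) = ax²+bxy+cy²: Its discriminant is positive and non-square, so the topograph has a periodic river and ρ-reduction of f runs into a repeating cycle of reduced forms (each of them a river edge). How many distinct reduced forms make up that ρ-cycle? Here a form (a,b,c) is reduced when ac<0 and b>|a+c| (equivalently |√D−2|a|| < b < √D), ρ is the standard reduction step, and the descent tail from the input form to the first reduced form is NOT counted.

D = 600, ⌊√D⌋ = 24
descent: ρ → (-10,20,5)  [lands on river]
river: ρ → (5,20,-10)
ρ-cycle length = 2 (tail of 1 descent step not counted)

2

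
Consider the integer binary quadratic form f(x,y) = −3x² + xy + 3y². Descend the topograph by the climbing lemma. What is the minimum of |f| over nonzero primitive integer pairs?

river: ρ → (3,5,-1)
river: ρ → (-1,5,3)
river: ρ → (3,1,-3)
river: ρ → (-3,5,1)
river: ρ → (1,5,-3)
river: ρ → (-3,1,3)
closes: descent 0, river 6
min |a| on river = 1

1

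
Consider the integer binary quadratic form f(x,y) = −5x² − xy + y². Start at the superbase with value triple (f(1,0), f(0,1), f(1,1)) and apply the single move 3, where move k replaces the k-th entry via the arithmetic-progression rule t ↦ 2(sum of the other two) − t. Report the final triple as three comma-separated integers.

start (-5,1,-5) = (f(1,0),f(0,1),f(1,1))
replace slot 3: 2·((-5)+1) − (-5) = -3 → (-5,1,-3)

-5,1,-3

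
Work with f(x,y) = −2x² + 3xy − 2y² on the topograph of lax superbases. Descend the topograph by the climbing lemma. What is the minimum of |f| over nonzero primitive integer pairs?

translate: b→1 (≡-3 mod 4), so (2,-3,2)→(2,1,1)
flip: (2,1,1)→(1,-1,2)
translate: b→1 (≡-1 mod 2), so (1,-1,2)→(1,1,2)
reduced (well bottom): (1,1,2) with a≤c, −a<b≤a
well minimum |f| = |-1| = 1 (negative-definite)

1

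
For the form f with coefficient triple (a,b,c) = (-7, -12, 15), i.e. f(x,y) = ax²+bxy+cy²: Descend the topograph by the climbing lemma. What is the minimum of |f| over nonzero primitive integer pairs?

descent: ρ → (15,12,-7)  [lands on river]
river: ρ → (-7,16,11)
river: ρ → (11,6,-12)
river: ρ → (-12,18,5)
river: ρ → (5,22,-4)
river: ρ → (-4,18,15)
closes: descent 1, river 6
min |a| on river = 4

4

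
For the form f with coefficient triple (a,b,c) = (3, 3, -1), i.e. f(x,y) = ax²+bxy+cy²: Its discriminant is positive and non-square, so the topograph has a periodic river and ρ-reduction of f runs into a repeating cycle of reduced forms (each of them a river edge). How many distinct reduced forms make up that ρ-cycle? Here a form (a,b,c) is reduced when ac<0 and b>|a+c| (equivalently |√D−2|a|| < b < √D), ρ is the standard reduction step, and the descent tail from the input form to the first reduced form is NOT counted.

D = 21, ⌊√D⌋ = 4
river: ρ → (-1,3,3)
river: ρ → (3,3,-1)
ρ-cycle length = 2 (tail of 0 descent steps not counted)

2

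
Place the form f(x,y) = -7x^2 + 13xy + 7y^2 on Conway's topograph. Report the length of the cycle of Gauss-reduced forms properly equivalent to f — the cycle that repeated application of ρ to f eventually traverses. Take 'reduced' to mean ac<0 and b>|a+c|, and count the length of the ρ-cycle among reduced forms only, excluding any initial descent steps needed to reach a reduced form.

D = 365, ⌊√D⌋ = 19
river: ρ → (7,15,-5)
river: ρ → (-5,15,7)
river: ρ → (7,13,-7)
river: ρ → (-7,15,5)
river: ρ → (5,15,-7)
river: ρ → (-7,13,7)
ρ-cycle length = 6 (tail of 0 descent steps not counted)

6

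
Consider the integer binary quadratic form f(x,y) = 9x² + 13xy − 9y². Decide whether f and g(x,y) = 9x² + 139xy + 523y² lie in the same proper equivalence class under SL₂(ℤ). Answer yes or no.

D₁ = 493, D₂ = 493
river cycle of f (length 10): (-9, 5, 13), (13, 21, -1), (-1, 21, 13), (13, 5, -9), (-9, 13, 9), (9, 5, -13), (-13, 21, 1), (1, 21, -13), (-13, 5, 9), (9, 13, -9)
river cycle of g (length 10): (9, 13, -9), (-9, 5, 13), (13, 21, -1), (-1, 21, 13), (13, 5, -9), (-9, 13, 9), (9, 5, -13), (-13, 21, 1), (1, 21, -13), (-13, 5, 9)
cycles coincide ⇒ equivalent

yes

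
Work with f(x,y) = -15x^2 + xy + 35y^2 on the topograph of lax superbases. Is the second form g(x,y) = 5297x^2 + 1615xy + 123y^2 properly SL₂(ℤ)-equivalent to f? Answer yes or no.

D₁ = 2101, D₂ = 2101
river cycle of f (length 10): (-15, 31, 19), (19, 45, -1), (-1, 45, 19), (19, 31, -15), (-15, 29, 21), (21, 13, -23), (-23, 33, 11), (11, 33, -23), (-23, 13, 21), (21, 29, -15)
river cycle of g (length 10): (19, 45, -1), (-1, 45, 19), (19, 31, -15), (-15, 29, 21), (21, 13, -23), (-23, 33, 11), (11, 33, -23), (-23, 13, 21), (21, 29, -15), (-15, 31, 19)
cycles coincide ⇒ equivalent

yes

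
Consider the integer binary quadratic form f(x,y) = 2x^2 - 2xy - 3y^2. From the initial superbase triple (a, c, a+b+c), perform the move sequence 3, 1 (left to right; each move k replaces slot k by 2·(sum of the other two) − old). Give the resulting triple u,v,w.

start (2,-3,-3) = (f(1,0),f(0,1),f(1,1))
replace slot 3: 2·(2+(-3)) − (-3) = 1 → (2,-3,1)
replace slot 1: 2·((-3)+1) − 2 = -6 → (-6,-3,1)

-6,-3,1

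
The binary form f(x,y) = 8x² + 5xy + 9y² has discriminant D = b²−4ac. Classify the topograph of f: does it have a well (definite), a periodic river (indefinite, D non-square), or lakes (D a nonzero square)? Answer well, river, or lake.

D = b²−4ac = 5² − 4·8·9 = -263
D < 0 ⇒ definite ⇒ every region one sign ⇒ single well

well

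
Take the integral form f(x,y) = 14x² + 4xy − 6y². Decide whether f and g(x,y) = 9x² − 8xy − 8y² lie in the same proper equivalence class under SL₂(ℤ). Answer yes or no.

D₁ = 352, D₂ = 352
river cycle of f (length 6): (-6, 8, 12), (12, 16, -2), (-2, 16, 12), (12, 8, -6), (-6, 16, 4), (4, 16, -6)
river cycle of g (length 6): (-8, 8, 9), (9, 10, -7), (-7, 18, 1), (1, 18, -7), (-7, 10, 9), (9, 8, -8)
cycles differ ⇒ inequivalent

no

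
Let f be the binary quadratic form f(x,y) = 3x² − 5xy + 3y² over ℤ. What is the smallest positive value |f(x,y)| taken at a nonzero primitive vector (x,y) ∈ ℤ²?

translate: b→1 (≡-5 mod 6), so (3,-5,3)→(3,1,1)
flip: (3,1,1)→(1,-1,3)
translate: b→1 (≡-1 mod 2), so (1,-1,3)→(1,1,3)
reduced (well bottom): (1,1,3) with a≤c, −a<b≤a
well minimum = a = 1

1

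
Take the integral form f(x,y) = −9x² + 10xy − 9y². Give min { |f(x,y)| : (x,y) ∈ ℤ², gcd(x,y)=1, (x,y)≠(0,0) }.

translate: b→8 (≡-10 mod 18), so (9,-10,9)→(9,8,8)
flip: (9,8,8)→(8,-8,9)
translate: b→8 (≡-8 mod 16), so (8,-8,9)→(8,8,9)
reduced (well bottom): (8,8,9) with a≤c, −a<b≤a
well minimum |f| = |-8| = 8 (negative-definite)

8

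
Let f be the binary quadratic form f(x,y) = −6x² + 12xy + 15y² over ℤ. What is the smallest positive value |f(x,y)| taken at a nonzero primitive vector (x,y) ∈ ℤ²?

river: ρ → (15,18,-3)
river: ρ → (-3,18,15)
river: ρ → (15,12,-6)
river: ρ → (-6,12,15)
closes: descent 0, river 4
min |a| on river = 3

3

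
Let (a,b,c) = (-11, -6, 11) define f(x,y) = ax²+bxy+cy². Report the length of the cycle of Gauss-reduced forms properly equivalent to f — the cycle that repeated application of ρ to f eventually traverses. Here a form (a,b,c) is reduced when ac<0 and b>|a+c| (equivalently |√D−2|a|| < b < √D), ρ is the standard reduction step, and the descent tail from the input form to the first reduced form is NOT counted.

D = 520, ⌊√D⌋ = 22
descent: ρ → (11,6,-11)  [lands on river]
river: ρ → (-11,16,6)
river: ρ → (6,20,-5)
river: ρ → (-5,20,6)
river: ρ → (6,16,-11)
river: ρ → (-11,6,11)
river: ρ → (11,16,-6)
river: ρ → (-6,20,5)
river: ρ → (5,20,-6)
river: ρ → (-6,16,11)
ρ-cycle length = 10 (tail of 1 descent step not counted)

10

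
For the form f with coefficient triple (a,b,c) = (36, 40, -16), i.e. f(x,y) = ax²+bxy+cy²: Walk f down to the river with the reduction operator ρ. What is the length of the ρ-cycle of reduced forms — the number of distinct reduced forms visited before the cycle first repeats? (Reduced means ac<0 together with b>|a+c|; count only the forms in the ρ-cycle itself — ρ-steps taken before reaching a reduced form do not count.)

D = 3904, ⌊√D⌋ = 62
river: ρ → (-16,56,12)
river: ρ → (12,40,-48)
river: ρ → (-48,56,4)
river: ρ → (4,56,-48)
river: ρ → (-48,40,12)
river: ρ → (12,56,-16)
river: ρ → (-16,40,36)
river: ρ → (36,32,-20)
river: ρ → (-20,48,20)
river: ρ → (20,32,-36)
river: ρ → (-36,40,16)
river: ρ → (16,56,-12)
river: ρ → (-12,40,48)
river: ρ → (48,56,-4)
river: ρ → (-4,56,48)
river: ρ → (48,40,-12)
river: ρ → (-12,56,16)
river: ρ → (16,40,-36)
river: ρ → (-36,32,20)
river: ρ → (20,48,-20)
river: ρ → (-20,32,36)
river: ρ → (36,40,-16)
ρ-cycle length = 22 (tail of 0 descent steps not counted)

22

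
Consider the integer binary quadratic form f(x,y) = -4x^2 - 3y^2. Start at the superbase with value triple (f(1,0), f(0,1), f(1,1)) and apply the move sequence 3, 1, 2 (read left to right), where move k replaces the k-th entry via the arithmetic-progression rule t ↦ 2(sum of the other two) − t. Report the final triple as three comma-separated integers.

start (-4,-3,-7) = (f(1,0),f(0,1),f(1,1))
replace slot 3: 2·((-4)+(-3)) − (-7) = -7 → (-4,-3,-7)
replace slot 1: 2·((-3)+(-7)) − (-4) = -16 → (-16,-3,-7)
replace slot 2: 2·((-16)+(-7)) − (-3) = -43 → (-16,-43,-7)

-16,-43,-7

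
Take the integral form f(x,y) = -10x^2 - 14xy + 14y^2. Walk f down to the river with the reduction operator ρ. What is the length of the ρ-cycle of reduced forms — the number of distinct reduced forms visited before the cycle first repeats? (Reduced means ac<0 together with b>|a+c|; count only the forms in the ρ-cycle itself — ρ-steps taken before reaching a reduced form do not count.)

D = 756, ⌊√D⌋ = 27
descent: ρ → (14,14,-10)  [lands on river]
river: ρ → (-10,26,2)
river: ρ → (2,26,-10)
river: ρ → (-10,14,14)
ρ-cycle length = 4 (tail of 1 descent step not counted)

4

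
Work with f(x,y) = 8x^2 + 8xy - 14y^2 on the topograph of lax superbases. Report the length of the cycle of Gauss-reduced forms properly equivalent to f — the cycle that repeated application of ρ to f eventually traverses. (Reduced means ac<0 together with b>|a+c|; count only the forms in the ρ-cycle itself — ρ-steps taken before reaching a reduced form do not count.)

D = 512, ⌊√D⌋ = 22
river: ρ → (-14,20,2)
river: ρ → (2,20,-14)
river: ρ → (-14,8,8)
river: ρ → (8,8,-14)
ρ-cycle length = 4 (tail of 0 descent steps not counted)

4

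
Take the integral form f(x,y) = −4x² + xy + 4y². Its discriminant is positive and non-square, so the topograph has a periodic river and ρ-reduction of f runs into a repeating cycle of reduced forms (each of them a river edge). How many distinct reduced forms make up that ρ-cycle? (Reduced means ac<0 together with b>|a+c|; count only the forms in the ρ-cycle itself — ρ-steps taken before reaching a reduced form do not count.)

D = 65, ⌊√D⌋ = 8
river: ρ → (4,7,-1)
river: ρ → (-1,7,4)
river: ρ → (4,1,-4)
river: ρ → (-4,7,1)
river: ρ → (1,7,-4)
river: ρ → (-4,1,4)
ρ-cycle length = 6 (tail of 0 descent steps not counted)

6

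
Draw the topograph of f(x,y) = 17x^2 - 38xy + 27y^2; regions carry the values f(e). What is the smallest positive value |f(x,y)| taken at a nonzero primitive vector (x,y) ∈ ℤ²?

translate: b→-4 (≡-38 mod 34), so (17,-38,27)→(17,-4,6)
flip: (17,-4,6)→(6,4,17)
reduced (well bottom): (6,4,17) with a≤c, −a<b≤a
well minimum = a = 6

6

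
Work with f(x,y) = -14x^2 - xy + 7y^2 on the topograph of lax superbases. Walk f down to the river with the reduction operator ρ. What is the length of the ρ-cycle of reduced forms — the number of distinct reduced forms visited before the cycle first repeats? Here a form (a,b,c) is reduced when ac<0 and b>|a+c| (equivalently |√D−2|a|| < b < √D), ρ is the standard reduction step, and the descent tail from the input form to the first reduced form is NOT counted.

D = 393, ⌊√D⌋ = 19
descent: ρ → (7,15,-6)  [lands on river]
river: ρ → (-6,9,13)
river: ρ → (13,17,-2)
river: ρ → (-2,19,4)
river: ρ → (4,13,-14)
river: ρ → (-14,15,3)
river: ρ → (3,15,-14)
river: ρ → (-14,13,4)
river: ρ → (4,19,-2)
river: ρ → (-2,17,13)
river: ρ → (13,9,-6)
river: ρ → (-6,15,7)
river: ρ → (7,13,-8)
river: ρ → (-8,19,1)
river: ρ → (1,19,-8)
river: ρ → (-8,13,7)
ρ-cycle length = 16 (tail of 1 descent step not counted)

16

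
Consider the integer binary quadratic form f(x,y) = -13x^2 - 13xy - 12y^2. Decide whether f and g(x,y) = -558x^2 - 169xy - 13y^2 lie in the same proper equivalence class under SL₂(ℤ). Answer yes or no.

D₁ = -455, D₂ = -455
f is negative-definite; reduce −f:
−f: flip: (13,13,12)→(12,-13,13)
−f: translate: b→11 (≡-13 mod 24), so (12,-13,13)→(12,11,12)
−f: reduced (well bottom): (12,11,12) with a≤c, −a<b≤a
flip sign back: reduced form of f is (-12,-11,-12)
g is negative-definite; reduce −g:
−g: flip: (558,169,13)→(13,-169,558)
−g: translate: b→13 (≡-169 mod 26), so (13,-169,558)→(13,13,12)
−g: flip: (13,13,12)→(12,-13,13)
−g: translate: b→11 (≡-13 mod 24), so (12,-13,13)→(12,11,12)
−g: reduced (well bottom): (12,11,12) with a≤c, −a<b≤a
flip sign back: reduced form of g is (-12,-11,-12)
reduced forms (-12, -11, -12) vs (-12, -11, -12) ⇒ equivalent

yes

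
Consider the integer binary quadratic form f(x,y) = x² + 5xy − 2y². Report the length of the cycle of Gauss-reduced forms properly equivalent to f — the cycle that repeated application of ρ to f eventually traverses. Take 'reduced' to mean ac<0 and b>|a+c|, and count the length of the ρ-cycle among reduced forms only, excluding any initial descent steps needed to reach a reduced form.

D = 33, ⌊√D⌋ = 5
river: ρ → (-2,3,3)
river: ρ → (3,3,-2)
river: ρ → (-2,5,1)
river: ρ → (1,5,-2)
ρ-cycle length = 4 (tail of 0 descent steps not counted)

4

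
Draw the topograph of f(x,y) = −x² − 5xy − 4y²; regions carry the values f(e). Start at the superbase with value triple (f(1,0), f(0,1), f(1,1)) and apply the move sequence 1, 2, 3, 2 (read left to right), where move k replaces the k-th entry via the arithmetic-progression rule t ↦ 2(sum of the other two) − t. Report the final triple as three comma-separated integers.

start (-1,-4,-10) = (f(1,0),f(0,1),f(1,1))
replace slot 1: 2·((-4)+(-10)) − (-1) = -27 → (-27,-4,-10)
replace slot 2: 2·((-27)+(-10)) − (-4) = -70 → (-27,-70,-10)
replace slot 3: 2·((-27)+(-70)) − (-10) = -184 → (-27,-70,-184)
replace slot 2: 2·((-27)+(-184)) − (-70) = -352 → (-27,-352,-184)

-27,-352,-184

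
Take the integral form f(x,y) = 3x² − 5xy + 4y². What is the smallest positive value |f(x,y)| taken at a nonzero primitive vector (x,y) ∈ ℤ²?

translate: b→1 (≡-5 mod 6), so (3,-5,4)→(3,1,2)
flip: (3,1,2)→(2,-1,3)
reduced (well bottom): (2,-1,3) with a≤c, −a<b≤a
well minimum = a = 2

2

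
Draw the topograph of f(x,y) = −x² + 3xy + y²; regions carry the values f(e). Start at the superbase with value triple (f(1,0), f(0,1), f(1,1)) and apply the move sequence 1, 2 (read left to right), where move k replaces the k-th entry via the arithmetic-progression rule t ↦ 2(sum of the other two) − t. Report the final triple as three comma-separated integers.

start (-1,1,3) = (f(1,0),f(0,1),f(1,1))
replace slot 1: 2·(1+3) − (-1) = 9 → (9,1,3)
replace slot 2: 2·(9+3) − 1 = 23 → (9,23,3)

9,23,3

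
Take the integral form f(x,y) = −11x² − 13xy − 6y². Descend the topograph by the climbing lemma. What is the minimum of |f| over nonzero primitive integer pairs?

translate: b→-9 (≡13 mod 22), so (11,13,6)→(11,-9,4)
flip: (11,-9,4)→(4,9,11)
translate: b→1 (≡9 mod 8), so (4,9,11)→(4,1,6)
reduced (well bottom): (4,1,6) with a≤c, −a<b≤a
well minimum |f| = |-4| = 4 (negative-definite)

4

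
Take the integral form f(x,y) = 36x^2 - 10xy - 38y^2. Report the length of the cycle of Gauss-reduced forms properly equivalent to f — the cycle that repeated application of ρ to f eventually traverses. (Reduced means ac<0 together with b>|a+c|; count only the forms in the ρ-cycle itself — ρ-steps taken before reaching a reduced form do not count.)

D = 5572, ⌊√D⌋ = 74
descent: ρ → (-38,10,36)  [lands on river]
river: ρ → (36,62,-12)
river: ρ → (-12,58,46)
river: ρ → (46,34,-24)
river: ρ → (-24,62,18)
river: ρ → (18,46,-48)
river: ρ → (-48,50,16)
river: ρ → (16,46,-54)
river: ρ → (-54,62,8)
river: ρ → (8,66,-38)
ρ-cycle length = 10 (tail of 1 descent step not counted)

10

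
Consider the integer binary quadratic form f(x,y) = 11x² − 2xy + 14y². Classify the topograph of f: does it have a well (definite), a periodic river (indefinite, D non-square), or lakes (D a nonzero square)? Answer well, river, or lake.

D = b²−4ac = (-2)² − 4·11·14 = -612
D < 0 ⇒ definite ⇒ every region one sign ⇒ single well

well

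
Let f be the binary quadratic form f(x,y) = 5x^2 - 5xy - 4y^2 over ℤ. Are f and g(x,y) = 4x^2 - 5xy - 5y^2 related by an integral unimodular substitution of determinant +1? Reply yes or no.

D₁ = 105, D₂ = 105
river cycle of f (length 6): (-4, 5, 5), (5, 5, -4), (-4, 3, 6), (6, 9, -1), (-1, 9, 6), (6, 3, -4)
river cycle of g (length 6): (-5, 5, 4), (4, 3, -6), (-6, 9, 1), (1, 9, -6), (-6, 3, 4), (4, 5, -5)
cycles differ ⇒ inequivalent

no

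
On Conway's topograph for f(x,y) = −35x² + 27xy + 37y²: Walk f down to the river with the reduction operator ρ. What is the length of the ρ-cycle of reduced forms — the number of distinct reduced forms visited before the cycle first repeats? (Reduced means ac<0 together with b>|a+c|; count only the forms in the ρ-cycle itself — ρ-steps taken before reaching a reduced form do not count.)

D = 5909, ⌊√D⌋ = 76
river: ρ → (37,47,-25)
river: ρ → (-25,53,31)
river: ρ → (31,71,-7)
river: ρ → (-7,69,41)
river: ρ → (41,13,-35)
river: ρ → (-35,57,19)
river: ρ → (19,57,-35)
river: ρ → (-35,13,41)
river: ρ → (41,69,-7)
river: ρ → (-7,71,31)
river: ρ → (31,53,-25)
river: ρ → (-25,47,37)
river: ρ → (37,27,-35)
river: ρ → (-35,43,29)
river: ρ → (29,73,-5)
river: ρ → (-5,67,71)
river: ρ → (71,75,-1)
river: ρ → (-1,75,71)
river: ρ → (71,67,-5)
river: ρ → (-5,73,29)
river: ρ → (29,43,-35)
river: ρ → (-35,27,37)
ρ-cycle length = 22 (tail of 0 descent steps not counted)

22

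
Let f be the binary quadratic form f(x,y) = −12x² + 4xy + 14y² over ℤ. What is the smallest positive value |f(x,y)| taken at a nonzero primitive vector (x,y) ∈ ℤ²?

river: ρ → (14,24,-2)
river: ρ → (-2,24,14)
river: ρ → (14,4,-12)
river: ρ → (-12,20,6)
river: ρ → (6,16,-18)
river: ρ → (-18,20,4)
river: ρ → (4,20,-18)
river: ρ → (-18,16,6)
river: ρ → (6,20,-12)
river: ρ → (-12,4,14)
closes: descent 0, river 10
min |a| on river = 2

2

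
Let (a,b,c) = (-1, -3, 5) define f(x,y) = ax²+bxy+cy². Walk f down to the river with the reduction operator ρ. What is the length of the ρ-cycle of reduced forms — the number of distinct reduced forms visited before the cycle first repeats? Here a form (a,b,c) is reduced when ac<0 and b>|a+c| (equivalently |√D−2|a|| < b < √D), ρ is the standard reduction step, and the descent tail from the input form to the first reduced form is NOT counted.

D = 29, ⌊√D⌋ = 5
descent: ρ → (5,3,-1)
descent: ρ → (-1,5,1)  [lands on river]
river: ρ → (1,5,-1)
ρ-cycle length = 2 (tail of 2 descent steps not counted)

2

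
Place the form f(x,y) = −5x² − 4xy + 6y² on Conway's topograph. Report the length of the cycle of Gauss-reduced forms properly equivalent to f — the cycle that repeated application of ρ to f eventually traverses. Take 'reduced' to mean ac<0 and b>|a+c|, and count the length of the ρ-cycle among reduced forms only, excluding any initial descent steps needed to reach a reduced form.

D = 136, ⌊√D⌋ = 11
descent: ρ → (6,4,-5)  [lands on river]
river: ρ → (-5,6,5)
river: ρ → (5,4,-6)
river: ρ → (-6,8,3)
river: ρ → (3,10,-3)
river: ρ → (-3,8,6)
ρ-cycle length = 6 (tail of 1 descent step not counted)

6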